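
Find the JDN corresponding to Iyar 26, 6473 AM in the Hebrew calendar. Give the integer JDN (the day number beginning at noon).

In the Gregorian calendar the same day is 14 May 2713.
JDN 2400001 is 17 November 1858 CE (Gregorian), MJD 0; the target day is +312095 days from there, so JDN = 2712096.

2712096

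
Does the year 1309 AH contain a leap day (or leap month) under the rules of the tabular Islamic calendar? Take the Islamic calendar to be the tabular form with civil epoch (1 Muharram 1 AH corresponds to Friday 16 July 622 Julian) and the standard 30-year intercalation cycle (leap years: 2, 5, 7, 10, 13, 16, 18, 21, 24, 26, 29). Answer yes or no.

Year 1309 AH is year 19 of its 30-year cycle; leap positions are 2, 5, 7, 10, 13, 16, 18, 21, 24, 26, 29, so it is a common year (354 days).

no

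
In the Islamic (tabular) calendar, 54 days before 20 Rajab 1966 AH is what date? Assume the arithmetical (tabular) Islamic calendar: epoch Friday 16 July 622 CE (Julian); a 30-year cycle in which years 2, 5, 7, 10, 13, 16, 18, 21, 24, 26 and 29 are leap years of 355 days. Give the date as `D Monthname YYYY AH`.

Counting 54 days back from JDN 2644966 reaches JDN 2644912, which is 25 Jumada al-Awwal 1966 AH.

25 Jumada al-Awwal 1966 AH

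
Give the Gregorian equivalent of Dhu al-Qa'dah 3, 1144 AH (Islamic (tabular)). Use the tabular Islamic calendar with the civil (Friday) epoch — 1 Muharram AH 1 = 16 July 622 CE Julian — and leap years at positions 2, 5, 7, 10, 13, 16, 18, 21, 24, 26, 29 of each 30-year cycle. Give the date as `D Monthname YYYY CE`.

Julian Day Number of the source date = 2353778.
Converting JDN 2353778 to the Gregorian calendar gives 28 April 1732 CE.

28 April 1732 CE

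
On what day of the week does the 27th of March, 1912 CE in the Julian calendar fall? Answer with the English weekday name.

Tuesday

This is JDN 2419502 (9 April 1912 Gregorian).
JDN 2419502 mod 7 = 1, and JDN 0 was a Monday, so this is a Tuesday.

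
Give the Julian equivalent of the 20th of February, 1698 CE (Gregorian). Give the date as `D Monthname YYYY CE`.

At this point the Julian calendar is 10 days behind the Gregorian.
20 February 1698 Gregorian − 10 days → 10 February 1698 Julian.

10 February 1698 CE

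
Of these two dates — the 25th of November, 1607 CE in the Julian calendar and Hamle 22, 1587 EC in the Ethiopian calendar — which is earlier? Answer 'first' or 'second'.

The two dates have Julian Day Numbers 2308343 and 2303828 respectively.
Since 2303828 < 2308343, the second date comes first.

second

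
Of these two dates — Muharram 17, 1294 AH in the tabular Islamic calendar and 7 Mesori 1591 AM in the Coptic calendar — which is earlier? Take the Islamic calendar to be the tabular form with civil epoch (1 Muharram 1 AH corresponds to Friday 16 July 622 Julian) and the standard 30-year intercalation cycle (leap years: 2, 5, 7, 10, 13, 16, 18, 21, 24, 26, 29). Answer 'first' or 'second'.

second

First date → JDN 2406652; second date → JDN 2406113.
JDN 2406113 < JDN 2406652, so the second date is earlier.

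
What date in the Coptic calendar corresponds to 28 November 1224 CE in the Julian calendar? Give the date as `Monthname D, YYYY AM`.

Julian Day Number of the source date = 2168456.
Converting JDN 2168456 to the Coptic calendar gives 2 Koiak 941 AM.

Koiak 2, 941 AM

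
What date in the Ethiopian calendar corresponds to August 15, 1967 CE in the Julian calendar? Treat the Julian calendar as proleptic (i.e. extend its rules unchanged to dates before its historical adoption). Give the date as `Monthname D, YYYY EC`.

Nehase 22, 1959 EC

Julian Day Number of the source date = 2439731.
Converting JDN 2439731 to the Ethiopian calendar gives 22 Nehase 1959 EC.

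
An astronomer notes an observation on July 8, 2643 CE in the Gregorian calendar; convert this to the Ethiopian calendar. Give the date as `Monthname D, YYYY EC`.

Sene 26, 2635 EC

Both dates share Julian Day Number 2686584; in the Ethiopian calendar that is 26 Sene 2635 EC.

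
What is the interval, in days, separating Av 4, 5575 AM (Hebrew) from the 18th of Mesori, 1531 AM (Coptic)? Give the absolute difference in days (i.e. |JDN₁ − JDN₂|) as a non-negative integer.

JDN of the first date = 2384196.
JDN of the second date = 2384209.
|2384209 − 2384196| = 13.

13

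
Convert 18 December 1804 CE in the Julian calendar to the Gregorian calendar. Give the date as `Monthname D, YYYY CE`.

December 30, 1804 CE

At this point the Julian calendar is 12 days behind the Gregorian.
18 December 1804 Julian + 12 days → 30 December 1804 Gregorian.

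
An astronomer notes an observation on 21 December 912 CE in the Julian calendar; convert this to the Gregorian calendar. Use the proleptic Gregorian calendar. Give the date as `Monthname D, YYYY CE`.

The Julian–Gregorian offset here is 5 days (Julian trailing).
21 December 912 Julian + 5 days → 26 December 912 Gregorian.

December 26, 912 CE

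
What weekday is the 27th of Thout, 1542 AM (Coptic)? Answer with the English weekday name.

Thursday

This is JDN 2387906 (6 October 1825 Gregorian).
JDN 2387906 mod 7 = 3, and JDN 0 was a Monday, so this is a Thursday.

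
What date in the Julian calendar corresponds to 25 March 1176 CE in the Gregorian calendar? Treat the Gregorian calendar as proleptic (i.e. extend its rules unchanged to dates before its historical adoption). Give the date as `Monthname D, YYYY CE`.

At this point the Julian calendar is 7 days behind the Gregorian.
25 March 1176 Gregorian − 7 days → 18 March 1176 Julian.

March 18, 1176 CE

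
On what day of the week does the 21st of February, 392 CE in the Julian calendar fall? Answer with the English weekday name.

Saturday

Equivalently 22 February 392 Gregorian, JDN 1864287.
1864287 ≡ 5 (mod 7); counting from Monday = 0 gives Saturday.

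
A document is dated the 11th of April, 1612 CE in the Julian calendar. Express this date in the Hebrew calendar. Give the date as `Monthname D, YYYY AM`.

Both dates share Julian Day Number 2309942; in the Hebrew calendar that is 19 Nisan 5372 AM.

Nisan 19, 5372 AM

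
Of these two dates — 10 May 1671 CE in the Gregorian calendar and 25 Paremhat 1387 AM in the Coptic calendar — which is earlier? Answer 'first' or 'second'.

First date → JDN 2331510; second date → JDN 2331470.
JDN 2331470 < JDN 2331510, so the second date is earlier.

second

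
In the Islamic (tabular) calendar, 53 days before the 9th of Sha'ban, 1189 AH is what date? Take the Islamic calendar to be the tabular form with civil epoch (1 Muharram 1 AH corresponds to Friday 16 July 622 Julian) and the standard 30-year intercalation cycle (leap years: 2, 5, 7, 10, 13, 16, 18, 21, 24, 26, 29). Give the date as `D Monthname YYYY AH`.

JDN of the 9th of Sha'ban, 1189 AH = 2369643.
2369643 − 53 = 2369590.
JDN 2369590 in the tabular Islamic calendar is 15 Jumada al-Thani 1189 AH.

15 Jumada al-Thani 1189 AH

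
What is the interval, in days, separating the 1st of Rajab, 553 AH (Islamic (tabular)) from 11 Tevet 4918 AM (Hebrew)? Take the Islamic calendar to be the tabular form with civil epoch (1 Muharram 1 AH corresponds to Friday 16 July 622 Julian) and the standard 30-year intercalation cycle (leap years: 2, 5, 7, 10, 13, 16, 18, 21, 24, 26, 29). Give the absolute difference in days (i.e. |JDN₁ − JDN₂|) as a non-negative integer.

JDN of the first date = 2144227.
JDN of the second date = 2144000.
|2144000 − 2144227| = 227.

227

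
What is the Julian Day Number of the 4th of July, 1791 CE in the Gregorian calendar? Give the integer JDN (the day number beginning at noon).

2375394

JDN 2400001 is 17 November 1858 CE (Gregorian), MJD 0; the target day is −24607 days from there, so JDN = 2375394.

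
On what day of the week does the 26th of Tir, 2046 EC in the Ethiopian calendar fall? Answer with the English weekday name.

Tuesday

In the Gregorian calendar this is 3 February 2054 (JDN 2471302).
Since JDN mod 7 = 1 (0 = Monday), the day is Tuesday.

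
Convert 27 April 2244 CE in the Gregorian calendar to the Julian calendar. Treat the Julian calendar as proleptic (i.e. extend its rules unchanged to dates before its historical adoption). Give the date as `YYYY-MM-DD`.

For dates in this range the Gregorian date is 15 days ahead of the Julian.
27 April 2244 Gregorian − 15 days → 12 April 2244 Julian.

2244-04-12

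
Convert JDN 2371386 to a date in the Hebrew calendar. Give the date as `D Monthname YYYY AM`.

The Gregorian equivalent of JDN 2371386 is 13 July 1780.
In the Hebrew calendar that day is 10 Tammuz 5540 AM.

10 Tammuz 5540 AM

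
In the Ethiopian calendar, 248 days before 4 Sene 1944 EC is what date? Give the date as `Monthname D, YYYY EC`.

The starting date is JDN 2434175; 2434175 − 248 = 2433927.
JDN 2433927 corresponds to Meskerem 26, 1944 EC.

Meskerem 26, 1944 EC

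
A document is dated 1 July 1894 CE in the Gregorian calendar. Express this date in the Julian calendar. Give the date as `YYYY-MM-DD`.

1894-06-19

For dates in this range the Gregorian date is 12 days ahead of the Julian.
1 July 1894 Gregorian − 12 days → 19 June 1894 Julian.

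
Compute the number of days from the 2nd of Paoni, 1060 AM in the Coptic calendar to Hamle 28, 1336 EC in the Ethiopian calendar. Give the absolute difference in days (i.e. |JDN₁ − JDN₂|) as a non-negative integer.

JDN of the first date = 2212101.
JDN of the second date = 2212157.
|2212157 − 2212101| = 56.

56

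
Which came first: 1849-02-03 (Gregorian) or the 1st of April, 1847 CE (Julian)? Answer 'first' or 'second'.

The two dates have Julian Day Numbers 2396427 and 2395765 respectively.
Since 2395765 < 2396427, the second date comes first.

second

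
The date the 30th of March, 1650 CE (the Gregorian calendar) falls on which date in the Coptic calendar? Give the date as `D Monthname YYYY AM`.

Julian Day Number of the source date = 2323799.
Converting JDN 2323799 to the Coptic calendar gives 24 Paremhat 1366 AM.

24 Paremhat 1366 AM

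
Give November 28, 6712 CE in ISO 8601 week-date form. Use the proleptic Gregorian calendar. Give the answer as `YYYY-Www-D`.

6712-W48-4

The weekday is Thursday (ISO weekday 4).
That Thursday belongs to ISO week 48 of ISO year 6712.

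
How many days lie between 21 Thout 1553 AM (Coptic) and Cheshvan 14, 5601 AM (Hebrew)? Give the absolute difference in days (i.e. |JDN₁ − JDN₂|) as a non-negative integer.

JDN of the first date = 2391918.
JDN of the second date = 2393420.
|2393420 − 2391918| = 1502.

1502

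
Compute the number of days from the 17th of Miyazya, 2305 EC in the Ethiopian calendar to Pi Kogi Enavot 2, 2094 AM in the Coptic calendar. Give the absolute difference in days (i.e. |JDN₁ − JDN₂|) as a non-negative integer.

First date → JDN 2565983; second date → JDN 2589859.
The interval is |2565983 − 2589859| = 23876 days.

23876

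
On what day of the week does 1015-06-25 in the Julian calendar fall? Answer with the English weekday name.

This is JDN 2091962 (1 July 1015 Gregorian).
2091962 ≡ 5 (mod 7); counting from Monday = 0 gives Saturday.

Saturday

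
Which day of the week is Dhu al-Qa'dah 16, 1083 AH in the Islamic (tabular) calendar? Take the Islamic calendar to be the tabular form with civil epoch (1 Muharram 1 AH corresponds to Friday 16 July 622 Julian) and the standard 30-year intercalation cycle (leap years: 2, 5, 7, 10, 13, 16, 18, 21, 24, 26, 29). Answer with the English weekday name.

Equivalently 5 March 1673 Gregorian, JDN 2332175.
Since JDN mod 7 = 6 (0 = Monday), the day is Sunday.

Sunday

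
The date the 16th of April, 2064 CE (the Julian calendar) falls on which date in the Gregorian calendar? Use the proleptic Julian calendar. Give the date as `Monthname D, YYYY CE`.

The Julian–Gregorian offset here is 13 days (Julian trailing).
16 April 2064 Julian + 13 days → 29 April 2064 Gregorian.

April 29, 2064 CE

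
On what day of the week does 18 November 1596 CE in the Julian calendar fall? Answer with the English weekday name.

Thursday

This is JDN 2304319 (28 November 1596 Gregorian).
2304319 ≡ 3 (mod 7); counting from Monday = 0 gives Thursday.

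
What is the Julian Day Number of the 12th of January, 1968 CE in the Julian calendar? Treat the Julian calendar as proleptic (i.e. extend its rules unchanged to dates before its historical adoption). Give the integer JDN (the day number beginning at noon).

Equivalently 25 January 1968 (Gregorian).
JDN 2451545 is 1 January 2000 CE (Gregorian); the target day is −11664 days from there, so JDN = 2439881.

2439881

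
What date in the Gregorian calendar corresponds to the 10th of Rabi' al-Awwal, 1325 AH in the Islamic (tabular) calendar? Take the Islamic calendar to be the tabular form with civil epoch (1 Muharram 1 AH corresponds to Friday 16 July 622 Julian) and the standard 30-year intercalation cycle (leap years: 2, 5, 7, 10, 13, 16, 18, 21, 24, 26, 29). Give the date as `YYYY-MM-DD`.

Julian Day Number of the source date = 2417689.
Converting JDN 2417689 to the Gregorian calendar gives 23 April 1907 CE.

1907-04-23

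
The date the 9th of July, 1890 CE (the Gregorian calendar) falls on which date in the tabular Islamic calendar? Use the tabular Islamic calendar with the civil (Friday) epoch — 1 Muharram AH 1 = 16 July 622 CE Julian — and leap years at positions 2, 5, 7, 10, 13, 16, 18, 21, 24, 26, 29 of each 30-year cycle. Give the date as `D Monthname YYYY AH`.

Both dates share Julian Day Number 2411558; in the tabular Islamic calendar that is 21 Dhu al-Qa'dah 1307 AH.

21 Dhu al-Qa'dah 1307 AH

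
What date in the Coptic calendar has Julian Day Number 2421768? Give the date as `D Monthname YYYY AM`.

JDN 2421768 is 23 June 1918 in the Gregorian calendar.
In the Coptic calendar that day is 16 Paoni 1634 AM.

16 Paoni 1634 AM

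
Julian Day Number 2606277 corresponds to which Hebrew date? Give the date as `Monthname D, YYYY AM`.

JDN 2606277 is 23 August 2423 in the Gregorian calendar.
In the Hebrew calendar that day is Av 15, 6183 AM.

Av 15, 6183 AM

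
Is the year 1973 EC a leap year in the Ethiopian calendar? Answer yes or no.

no

1973 mod 4 = 1; in the Ethiopian calendar a year is leap when year mod 4 = 3, so it is a common year.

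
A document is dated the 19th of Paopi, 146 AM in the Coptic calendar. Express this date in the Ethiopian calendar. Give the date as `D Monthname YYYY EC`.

The source date corresponds to 17 October 429 in the proleptic Gregorian calendar (JDN 1878039).
That day falls on 19 Tikimt 422 EC in the Ethiopian calendar.

19 Tikimt 422 EC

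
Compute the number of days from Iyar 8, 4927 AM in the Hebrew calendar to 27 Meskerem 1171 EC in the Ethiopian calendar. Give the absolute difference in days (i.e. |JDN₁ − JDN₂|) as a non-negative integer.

JDN of the first date = 2147423.
JDN of the second date = 2151589.
|2151589 − 2147423| = 4166.

4166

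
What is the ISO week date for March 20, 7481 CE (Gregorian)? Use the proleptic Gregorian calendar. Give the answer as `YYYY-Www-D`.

The weekday is Sunday (ISO weekday 7).
That Sunday belongs to ISO week 11 of ISO year 7481.

7481-W11-7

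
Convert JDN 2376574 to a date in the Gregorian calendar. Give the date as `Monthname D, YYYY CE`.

Counting from JDN 2299161 = 15 Oct 1582 gives an offset of 77413 days.

September 26, 1794 CE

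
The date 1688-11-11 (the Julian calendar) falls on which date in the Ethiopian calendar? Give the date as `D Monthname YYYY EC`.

15 Hidar 1681 EC

Julian Day Number of the source date = 2337915.
Converting JDN 2337915 to the Ethiopian calendar gives 15 Hidar 1681 EC.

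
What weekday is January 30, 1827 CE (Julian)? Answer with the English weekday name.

Sunday

This is JDN 2388399 (11 February 1827 Gregorian).
Since JDN mod 7 = 6 (0 = Monday), the day is Sunday.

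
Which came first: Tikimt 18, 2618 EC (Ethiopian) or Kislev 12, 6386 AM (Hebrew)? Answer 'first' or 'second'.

The two dates have Julian Day Numbers 2680127 and 2680159 respectively.
Since 2680127 < 2680159, the first date comes first.

first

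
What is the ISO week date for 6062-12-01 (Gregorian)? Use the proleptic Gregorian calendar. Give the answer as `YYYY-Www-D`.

6062-W48-5

The weekday is Friday (ISO weekday 5).
That Friday belongs to ISO week 48 of ISO year 6062.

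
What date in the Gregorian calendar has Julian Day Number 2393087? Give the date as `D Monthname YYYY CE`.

13 December 1839 CE

Counting from JDN 2299161 = 15 Oct 1582 gives an offset of 93926 days.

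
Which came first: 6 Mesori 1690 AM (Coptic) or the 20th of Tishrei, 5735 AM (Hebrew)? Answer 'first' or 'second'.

first

The two dates have Julian Day Numbers 2442272 and 2442327 respectively.
Since 2442272 < 2442327, the first date comes first.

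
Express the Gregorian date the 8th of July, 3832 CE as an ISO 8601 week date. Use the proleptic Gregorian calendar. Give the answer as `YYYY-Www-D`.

3832-W27-7

The weekday is Sunday (ISO weekday 7).
That Sunday belongs to ISO week 27 of ISO year 3832.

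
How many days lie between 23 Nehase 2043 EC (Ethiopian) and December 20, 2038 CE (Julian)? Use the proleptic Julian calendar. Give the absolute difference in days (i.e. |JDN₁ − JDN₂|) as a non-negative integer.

First date → JDN 2470413; second date → JDN 2465791.
The interval is |2470413 − 2465791| = 4622 days.

4622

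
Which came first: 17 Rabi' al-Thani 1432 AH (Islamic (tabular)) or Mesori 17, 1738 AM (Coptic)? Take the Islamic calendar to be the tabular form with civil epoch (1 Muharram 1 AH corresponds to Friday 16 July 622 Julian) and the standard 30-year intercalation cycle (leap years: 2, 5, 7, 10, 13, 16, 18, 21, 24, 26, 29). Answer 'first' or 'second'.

First date → JDN 2455644; second date → JDN 2459815.
JDN 2455644 < JDN 2459815, so the first date is earlier.

first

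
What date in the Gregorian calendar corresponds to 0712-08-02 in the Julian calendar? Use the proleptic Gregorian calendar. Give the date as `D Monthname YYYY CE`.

At this point the Julian calendar is 4 days behind the Gregorian.
2 August 712 Julian + 4 days → 6 August 712 Gregorian.

6 August 712 CE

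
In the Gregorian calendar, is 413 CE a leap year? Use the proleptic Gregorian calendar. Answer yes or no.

no

413 is not divisible by 4, so it is a common year.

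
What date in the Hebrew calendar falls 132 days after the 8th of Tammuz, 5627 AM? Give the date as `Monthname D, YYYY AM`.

JDN of the 8th of Tammuz, 5627 AM = 2403159.
2403159 + 132 = 2403291.
JDN 2403291 in the Hebrew calendar is Cheshvan 22, 5628 AM.

Cheshvan 22, 5628 AM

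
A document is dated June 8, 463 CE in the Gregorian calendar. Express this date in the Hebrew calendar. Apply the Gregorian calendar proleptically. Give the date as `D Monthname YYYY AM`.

4 Tammuz 4223 AM

Both dates share Julian Day Number 1890326; in the Hebrew calendar that is 4 Tammuz 4223 AM.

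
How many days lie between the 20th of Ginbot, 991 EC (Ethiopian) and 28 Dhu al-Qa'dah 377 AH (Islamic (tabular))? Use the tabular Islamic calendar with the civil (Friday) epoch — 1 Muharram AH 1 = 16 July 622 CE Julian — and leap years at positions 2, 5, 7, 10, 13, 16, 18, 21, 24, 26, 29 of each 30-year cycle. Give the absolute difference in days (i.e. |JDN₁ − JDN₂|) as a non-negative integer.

4073

JDN of the first date = 2086077.
JDN of the second date = 2082004.
|2082004 − 2086077| = 4073.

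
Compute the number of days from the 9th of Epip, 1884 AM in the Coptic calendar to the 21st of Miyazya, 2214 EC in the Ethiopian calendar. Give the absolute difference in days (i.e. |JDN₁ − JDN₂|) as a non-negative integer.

19645

First date → JDN 2513104; second date → JDN 2532749.
The interval is |2513104 − 2532749| = 19645 days.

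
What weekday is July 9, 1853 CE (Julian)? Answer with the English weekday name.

Thursday

This is JDN 2398056 (21 July 1853 Gregorian).
2398056 ≡ 3 (mod 7); counting from Monday = 0 gives Thursday.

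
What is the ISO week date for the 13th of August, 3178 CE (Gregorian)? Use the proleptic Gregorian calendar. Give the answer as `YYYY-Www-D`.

3178-W32-7

The weekday is Sunday (ISO weekday 7).
That Sunday belongs to ISO week 32 of ISO year 3178.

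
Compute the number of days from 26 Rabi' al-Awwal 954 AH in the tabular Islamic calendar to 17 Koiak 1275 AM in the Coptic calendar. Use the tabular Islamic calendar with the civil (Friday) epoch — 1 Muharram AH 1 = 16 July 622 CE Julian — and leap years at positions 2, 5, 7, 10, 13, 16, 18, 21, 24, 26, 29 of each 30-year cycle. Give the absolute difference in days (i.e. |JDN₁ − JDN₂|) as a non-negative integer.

4229

JDN of the first date = 2286235.
JDN of the second date = 2290464.
|2290464 − 2286235| = 4229.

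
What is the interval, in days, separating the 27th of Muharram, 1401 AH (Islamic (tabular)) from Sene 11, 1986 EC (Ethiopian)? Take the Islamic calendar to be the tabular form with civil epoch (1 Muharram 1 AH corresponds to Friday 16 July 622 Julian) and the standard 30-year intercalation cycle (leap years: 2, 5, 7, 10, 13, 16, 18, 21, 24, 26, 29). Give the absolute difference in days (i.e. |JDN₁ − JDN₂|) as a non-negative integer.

First date → JDN 2444579; second date → JDN 2449522.
The interval is |2444579 − 2449522| = 4943 days.

4943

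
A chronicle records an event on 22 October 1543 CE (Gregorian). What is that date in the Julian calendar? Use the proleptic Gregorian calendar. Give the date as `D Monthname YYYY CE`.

At this point the Julian calendar is 10 days behind the Gregorian.
22 October 1543 Gregorian − 10 days → 12 October 1543 Julian.

12 October 1543 CE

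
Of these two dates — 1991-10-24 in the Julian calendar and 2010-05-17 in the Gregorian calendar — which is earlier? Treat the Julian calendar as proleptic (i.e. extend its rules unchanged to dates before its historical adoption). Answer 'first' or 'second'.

first

First date → JDN 2448567; second date → JDN 2455334.
JDN 2448567 < JDN 2455334, so the first date is earlier.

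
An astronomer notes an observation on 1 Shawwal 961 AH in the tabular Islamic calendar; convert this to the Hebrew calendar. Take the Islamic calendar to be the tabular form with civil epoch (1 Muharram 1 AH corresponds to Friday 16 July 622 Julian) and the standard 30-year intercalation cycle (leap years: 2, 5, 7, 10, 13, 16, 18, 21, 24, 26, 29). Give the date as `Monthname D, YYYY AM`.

Tishrei 3, 5315 AM

The source date corresponds to 9 September 1554 in the proleptic Gregorian calendar (JDN 2288898).
That day falls on 3 Tishrei 5315 AM in the Hebrew calendar.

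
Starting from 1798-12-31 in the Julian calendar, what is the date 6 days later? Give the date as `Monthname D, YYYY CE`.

JDN of 1798-12-31 = 2378142.
2378142 + 6 = 2378148.
JDN 2378148 in the Julian calendar is January 6, 1799 CE.

January 6, 1799 CE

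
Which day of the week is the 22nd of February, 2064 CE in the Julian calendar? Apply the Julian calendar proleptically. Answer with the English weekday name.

Thursday

In the Gregorian calendar this is 6 March 2064 (JDN 2474986).
JDN 2474986 mod 7 = 3, and JDN 0 was a Monday, so this is a Thursday.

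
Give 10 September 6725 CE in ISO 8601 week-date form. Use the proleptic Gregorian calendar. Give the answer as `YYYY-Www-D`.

6725-W37-4

The weekday is Thursday (ISO weekday 4).
That Thursday belongs to ISO week 37 of ISO year 6725.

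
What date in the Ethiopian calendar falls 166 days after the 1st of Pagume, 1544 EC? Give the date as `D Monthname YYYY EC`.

12 Yekatit 1545 EC

JDN of the 1st of Pagume, 1544 EC = 2288162.
2288162 + 166 = 2288328.
JDN 2288328 in the Ethiopian calendar is 12 Yekatit 1545 EC.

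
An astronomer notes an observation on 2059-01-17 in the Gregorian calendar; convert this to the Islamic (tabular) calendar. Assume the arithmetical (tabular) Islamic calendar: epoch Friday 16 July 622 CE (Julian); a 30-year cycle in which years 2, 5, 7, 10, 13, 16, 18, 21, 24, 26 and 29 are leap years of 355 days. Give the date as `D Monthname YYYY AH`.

Both dates share Julian Day Number 2473111; in the tabular Islamic calendar that is 2 Sha'ban 1481 AH.

2 Sha'ban 1481 AH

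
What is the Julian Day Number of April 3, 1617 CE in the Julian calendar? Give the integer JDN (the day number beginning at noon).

2311760

In the Gregorian calendar the same day is 13 April 1617.
JDN 2451545 is 1 January 2000 CE (Gregorian); the target day is −139785 days from there, so JDN = 2311760.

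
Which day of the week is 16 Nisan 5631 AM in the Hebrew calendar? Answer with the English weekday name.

Friday

In the Gregorian calendar this is 7 April 1871 (JDN 2404525).
JDN 2404525 mod 7 = 4, and JDN 0 was a Monday, so this is a Friday.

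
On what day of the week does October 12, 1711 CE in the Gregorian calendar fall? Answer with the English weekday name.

Since JDN mod 7 = 0 (0 = Monday), the day is Monday.

Monday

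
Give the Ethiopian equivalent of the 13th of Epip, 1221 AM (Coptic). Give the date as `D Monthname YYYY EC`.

The source date corresponds to 17 July 1505 in the proleptic Gregorian calendar (JDN 2270947).
That day falls on 13 Hamle 1497 EC in the Ethiopian calendar.

13 Hamle 1497 EC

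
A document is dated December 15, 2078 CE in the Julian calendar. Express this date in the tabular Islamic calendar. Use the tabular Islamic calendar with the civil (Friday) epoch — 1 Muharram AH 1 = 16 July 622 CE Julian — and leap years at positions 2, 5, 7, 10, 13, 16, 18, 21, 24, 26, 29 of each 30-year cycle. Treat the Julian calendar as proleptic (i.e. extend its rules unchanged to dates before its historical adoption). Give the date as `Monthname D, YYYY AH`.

Julian Day Number of the source date = 2480396.
Converting JDN 2480396 to the tabular Islamic calendar gives 23 Safar 1502 AH.

Safar 23, 1502 AH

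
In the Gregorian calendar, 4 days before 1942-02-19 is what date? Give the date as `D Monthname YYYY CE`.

15 February 1942 CE

The starting date is JDN 2430410; 2430410 − 4 = 2430406.
JDN 2430406 corresponds to 15 February 1942 CE.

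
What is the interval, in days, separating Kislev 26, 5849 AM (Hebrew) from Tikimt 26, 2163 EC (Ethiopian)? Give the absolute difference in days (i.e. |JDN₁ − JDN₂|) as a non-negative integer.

29916

First date → JDN 2484030; second date → JDN 2513946.
The interval is |2484030 − 2513946| = 29916 days.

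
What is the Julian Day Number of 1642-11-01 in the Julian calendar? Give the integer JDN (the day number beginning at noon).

In the Gregorian calendar the same day is 11 November 1642.
JDN 2299161 is 15 October 1582 CE (Gregorian); the target day is +21942 days from there, so JDN = 2321103.

2321103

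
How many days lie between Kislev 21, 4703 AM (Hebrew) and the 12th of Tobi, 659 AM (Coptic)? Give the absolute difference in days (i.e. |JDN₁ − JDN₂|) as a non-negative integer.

JDN of the first date = 2065460.
JDN of the second date = 2065495.
|2065495 − 2065460| = 35.

35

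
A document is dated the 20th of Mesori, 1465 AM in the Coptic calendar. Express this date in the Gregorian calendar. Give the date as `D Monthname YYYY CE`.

24 August 1749 CE

Both dates share Julian Day Number 2360105; in the Gregorian calendar that is 24 August 1749 CE.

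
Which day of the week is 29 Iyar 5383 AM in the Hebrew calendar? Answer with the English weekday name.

Equivalently 29 May 1623 Gregorian, JDN 2313997.
2313997 ≡ 0 (mod 7); counting from Monday = 0 gives Monday.

Monday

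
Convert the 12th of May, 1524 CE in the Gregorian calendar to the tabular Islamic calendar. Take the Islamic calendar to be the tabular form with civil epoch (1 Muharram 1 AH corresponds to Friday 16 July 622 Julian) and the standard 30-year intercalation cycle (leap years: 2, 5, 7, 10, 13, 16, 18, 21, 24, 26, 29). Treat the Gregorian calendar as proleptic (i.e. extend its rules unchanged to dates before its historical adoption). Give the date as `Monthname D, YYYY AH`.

Julian Day Number of the source date = 2277821.
Converting JDN 2277821 to the tabular Islamic calendar gives 27 Jumada al-Thani 930 AH.

Jumada al-Thani 27, 930 AH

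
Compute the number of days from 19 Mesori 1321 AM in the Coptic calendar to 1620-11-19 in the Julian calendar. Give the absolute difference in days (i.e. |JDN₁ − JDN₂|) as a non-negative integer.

5578

First date → JDN 2307508; second date → JDN 2313086.
The interval is |2307508 − 2313086| = 5578 days.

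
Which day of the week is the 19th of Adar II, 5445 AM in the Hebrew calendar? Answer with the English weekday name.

Sunday

Equivalently 25 March 1685 Gregorian, JDN 2336578.
Since JDN mod 7 = 6 (0 = Monday), the day is Sunday.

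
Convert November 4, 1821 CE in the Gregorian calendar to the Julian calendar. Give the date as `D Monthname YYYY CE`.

For dates in this range the Gregorian date is 12 days ahead of the Julian.
4 November 1821 Gregorian − 12 days → 23 October 1821 Julian.

23 October 1821 CE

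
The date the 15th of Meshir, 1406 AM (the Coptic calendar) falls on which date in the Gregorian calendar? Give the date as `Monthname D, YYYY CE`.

Julian Day Number of the source date = 2338370.
Converting JDN 2338370 to the Gregorian calendar gives 19 February 1690 CE.

February 19, 1690 CE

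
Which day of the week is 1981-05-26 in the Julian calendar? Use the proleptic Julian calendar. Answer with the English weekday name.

Monday

Equivalently 8 June 1981 Gregorian, JDN 2444764.
Since JDN mod 7 = 0 (0 = Monday), the day is Monday.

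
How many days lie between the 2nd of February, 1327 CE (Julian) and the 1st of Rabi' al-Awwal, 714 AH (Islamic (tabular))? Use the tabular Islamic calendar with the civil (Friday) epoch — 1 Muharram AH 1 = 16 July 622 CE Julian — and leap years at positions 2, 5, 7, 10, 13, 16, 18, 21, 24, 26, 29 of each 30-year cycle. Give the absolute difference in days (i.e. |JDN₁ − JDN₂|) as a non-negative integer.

4615

JDN of the first date = 2205777.
JDN of the second date = 2201162.
|2201162 − 2205777| = 4615.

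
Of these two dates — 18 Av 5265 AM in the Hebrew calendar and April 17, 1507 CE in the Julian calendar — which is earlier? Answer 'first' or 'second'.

first

Converting both to JDN: 2270959 vs 2271596; the smaller is the first.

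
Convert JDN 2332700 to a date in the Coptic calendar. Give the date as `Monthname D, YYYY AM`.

The Gregorian equivalent of JDN 2332700 is 12 August 1674.
In the Coptic calendar that day is Mesori 9, 1390 AM.

Mesori 9, 1390 AM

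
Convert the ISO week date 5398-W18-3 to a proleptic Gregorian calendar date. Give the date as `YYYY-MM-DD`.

ISO week 1 of 5398 is the week containing the first Thursday of 5398.
Week 18, day 3 (Wednesday) lands on 5398-05-02.

5398-05-02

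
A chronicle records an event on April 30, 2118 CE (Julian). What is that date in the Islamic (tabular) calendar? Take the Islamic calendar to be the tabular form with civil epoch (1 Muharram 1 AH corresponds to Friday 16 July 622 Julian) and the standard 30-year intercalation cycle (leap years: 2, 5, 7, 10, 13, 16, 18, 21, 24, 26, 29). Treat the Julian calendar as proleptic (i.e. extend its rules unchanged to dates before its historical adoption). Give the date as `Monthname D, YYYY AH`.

Julian Day Number of the source date = 2494777.
Converting JDN 2494777 to the tabular Islamic calendar gives 23 Ramadan 1542 AH.

Ramadan 23, 1542 AH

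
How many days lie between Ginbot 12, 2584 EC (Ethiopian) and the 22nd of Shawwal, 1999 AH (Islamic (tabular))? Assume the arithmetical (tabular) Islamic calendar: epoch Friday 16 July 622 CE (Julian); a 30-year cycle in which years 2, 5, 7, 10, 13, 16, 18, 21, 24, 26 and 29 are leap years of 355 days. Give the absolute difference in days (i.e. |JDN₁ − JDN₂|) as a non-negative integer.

11161

First date → JDN 2667913; second date → JDN 2656752.
The interval is |2667913 − 2656752| = 11161 days.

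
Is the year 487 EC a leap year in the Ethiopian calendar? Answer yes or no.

yes

487 mod 4 = 3; in the Ethiopian calendar a year is leap when year mod 4 = 3, so it is a leap year.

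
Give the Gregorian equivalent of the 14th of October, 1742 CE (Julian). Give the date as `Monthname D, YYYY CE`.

October 25, 1742 CE

At this point the Julian calendar is 11 days behind the Gregorian.
14 October 1742 Julian + 11 days → 25 October 1742 Gregorian.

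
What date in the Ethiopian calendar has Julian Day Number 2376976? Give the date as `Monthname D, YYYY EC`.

JDN 2376976 is 2 November 1795 in the Gregorian calendar.
In the Ethiopian calendar that day is Tikimt 24, 1788 EC.

Tikimt 24, 1788 EC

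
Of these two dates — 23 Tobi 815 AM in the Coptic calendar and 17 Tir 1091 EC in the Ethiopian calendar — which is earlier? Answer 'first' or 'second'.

First date → JDN 2122485; second date → JDN 2122479.
JDN 2122479 < JDN 2122485, so the second date is earlier.

second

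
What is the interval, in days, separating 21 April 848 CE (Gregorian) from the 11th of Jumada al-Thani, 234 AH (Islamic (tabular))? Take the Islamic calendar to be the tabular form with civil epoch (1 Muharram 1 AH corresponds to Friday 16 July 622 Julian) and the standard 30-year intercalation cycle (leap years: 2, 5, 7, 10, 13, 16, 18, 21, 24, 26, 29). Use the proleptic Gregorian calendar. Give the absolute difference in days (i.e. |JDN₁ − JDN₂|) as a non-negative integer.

First date → JDN 2030897; second date → JDN 2031165.
The interval is |2030897 − 2031165| = 268 days.

268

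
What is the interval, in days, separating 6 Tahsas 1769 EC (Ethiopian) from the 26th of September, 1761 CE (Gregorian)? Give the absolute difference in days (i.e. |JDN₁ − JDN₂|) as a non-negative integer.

5557

First date → JDN 2370078; second date → JDN 2364521.
The interval is |2370078 − 2364521| = 5557 days.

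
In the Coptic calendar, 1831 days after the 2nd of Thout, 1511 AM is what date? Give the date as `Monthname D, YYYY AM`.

Thout 6, 1516 AM

Counting 1831 days forward from JDN 2376558 reaches JDN 2378389, which is Thout 6, 1516 AM.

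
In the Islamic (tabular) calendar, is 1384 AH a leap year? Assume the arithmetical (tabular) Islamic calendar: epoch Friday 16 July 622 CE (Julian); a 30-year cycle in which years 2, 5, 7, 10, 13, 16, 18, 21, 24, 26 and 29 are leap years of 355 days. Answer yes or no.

no

Year 1384 AH is year 4 of its 30-year cycle; leap positions are 2, 5, 7, 10, 13, 16, 18, 21, 24, 26, 29, so it is a common year (354 days).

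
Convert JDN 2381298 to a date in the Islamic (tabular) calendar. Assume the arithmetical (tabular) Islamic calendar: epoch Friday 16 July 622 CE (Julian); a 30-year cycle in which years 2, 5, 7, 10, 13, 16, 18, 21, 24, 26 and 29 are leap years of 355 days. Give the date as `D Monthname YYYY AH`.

JDN 2381298 is 3 September 1807 in the Gregorian calendar.
In the tabular Islamic calendar that day is 29 Jumada al-Thani 1222 AH.

29 Jumada al-Thani 1222 AH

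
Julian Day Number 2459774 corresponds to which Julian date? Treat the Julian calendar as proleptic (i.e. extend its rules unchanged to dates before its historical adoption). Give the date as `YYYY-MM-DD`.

2022-06-30

The Gregorian equivalent of JDN 2459774 is 13 July 2022.
In the Julian calendar that day is 2022-06-30.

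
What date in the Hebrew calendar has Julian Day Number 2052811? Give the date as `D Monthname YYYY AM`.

The proleptic Gregorian equivalent of JDN 2052811 is 21 April 908.
In the Hebrew calendar that day is 12 Iyar 4668 AM.

12 Iyar 4668 AM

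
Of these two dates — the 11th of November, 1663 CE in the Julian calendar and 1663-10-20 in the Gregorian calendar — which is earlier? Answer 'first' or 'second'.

second

Converting both to JDN: 2328783 vs 2328751; the smaller is the second.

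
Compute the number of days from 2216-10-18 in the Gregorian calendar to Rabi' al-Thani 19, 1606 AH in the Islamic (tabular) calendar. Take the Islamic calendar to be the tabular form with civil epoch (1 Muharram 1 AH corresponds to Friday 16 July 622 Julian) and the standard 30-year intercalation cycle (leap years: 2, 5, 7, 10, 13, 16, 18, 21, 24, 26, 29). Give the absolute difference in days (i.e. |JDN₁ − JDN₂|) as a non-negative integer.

JDN of the first date = 2530728.
JDN of the second date = 2517305.
|2517305 − 2530728| = 13423.

13423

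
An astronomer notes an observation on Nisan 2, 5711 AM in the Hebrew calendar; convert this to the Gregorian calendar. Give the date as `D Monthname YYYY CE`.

Julian Day Number of the source date = 2433745.
Converting JDN 2433745 to the Gregorian calendar gives 8 April 1951 CE.

8 April 1951 CE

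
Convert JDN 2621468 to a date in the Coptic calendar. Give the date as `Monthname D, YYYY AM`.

Paremhat 14, 2181 AM

JDN 2621468 is 26 March 2465 in the Gregorian calendar.
In the Coptic calendar that day is Paremhat 14, 2181 AM.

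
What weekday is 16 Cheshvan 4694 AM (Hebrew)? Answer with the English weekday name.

Thursday

Equivalently 12 November 933 Gregorian, JDN 2062147.
2062147 ≡ 3 (mod 7); counting from Monday = 0 gives Thursday.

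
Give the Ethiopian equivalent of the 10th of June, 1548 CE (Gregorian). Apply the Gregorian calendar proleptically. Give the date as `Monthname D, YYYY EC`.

Julian Day Number of the source date = 2286616.
Converting JDN 2286616 to the Ethiopian calendar gives 6 Sene 1540 EC.

Sene 6, 1540 EC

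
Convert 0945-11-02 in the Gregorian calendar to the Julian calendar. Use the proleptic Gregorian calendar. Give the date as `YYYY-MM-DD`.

The Julian–Gregorian offset here is 5 days (Julian trailing).
2 November 945 Gregorian − 5 days → 28 October 945 Julian.

0945-10-28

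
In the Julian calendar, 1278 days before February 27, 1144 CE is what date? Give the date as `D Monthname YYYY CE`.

28 August 1140 CE

JDN of February 27, 1144 CE = 2138961.
2138961 − 1278 = 2137683.
JDN 2137683 in the Julian calendar is 28 August 1140 CE.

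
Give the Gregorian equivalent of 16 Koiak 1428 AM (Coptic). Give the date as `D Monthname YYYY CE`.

Julian Day Number of the source date = 2346347.
Converting JDN 2346347 to the Gregorian calendar gives 24 December 1711 CE.

24 December 1711 CE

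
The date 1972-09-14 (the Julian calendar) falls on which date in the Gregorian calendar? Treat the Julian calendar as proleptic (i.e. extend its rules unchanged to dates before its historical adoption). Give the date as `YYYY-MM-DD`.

The Julian–Gregorian offset here is 13 days (Julian trailing).
14 September 1972 Julian + 13 days → 27 September 1972 Gregorian.

1972-09-27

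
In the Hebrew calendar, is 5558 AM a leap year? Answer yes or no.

Hebrew year 5558 is year 10 of its 19-year Metonic cycle; leap years are at positions 3, 6, 8, 11, 14, 17, 19, so it is a common year (12 months).

no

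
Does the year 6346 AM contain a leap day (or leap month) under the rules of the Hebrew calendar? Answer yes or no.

yes

Hebrew year 6346 is year 19 of its 19-year Metonic cycle; leap years are at positions 3, 6, 8, 11, 14, 17, 19, so it is a leap year (13 months).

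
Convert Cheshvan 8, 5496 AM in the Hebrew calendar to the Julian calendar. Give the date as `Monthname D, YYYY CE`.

October 13, 1735 CE

Both dates share Julian Day Number 2355052; in the Julian calendar that is 13 October 1735 CE.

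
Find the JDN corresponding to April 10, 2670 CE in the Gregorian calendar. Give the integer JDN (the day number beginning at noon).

2696357

JDN 2451545 is 1 January 2000 CE (Gregorian); the target day is +244812 days from there, so JDN = 2696357.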